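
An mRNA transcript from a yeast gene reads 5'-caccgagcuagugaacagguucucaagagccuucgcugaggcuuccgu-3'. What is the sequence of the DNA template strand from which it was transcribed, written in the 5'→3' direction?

5'-ACGGAAGCCTCAGCGAAGGCTCTTGAGAACCTGTTCACTAGCTCGGTG-3'

Replace U with T to get the coding DNA strand: CACCGAGCTAGTGAACAGGTTCTCAAGAGCCTTCGCTGAGGCTTCCGT. The template strand is its reverse complement (complement GTGGCTCGATCACTTGTCCAAGAGTTCTCGGAAGCGACTCCGAAGGCA, then reverse).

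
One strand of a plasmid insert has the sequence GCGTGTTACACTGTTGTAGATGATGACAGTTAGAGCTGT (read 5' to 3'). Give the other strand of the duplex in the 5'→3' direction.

5'-ACAGCTCTAACTGTCATCATCTACAACAGTGTAACACGC-3'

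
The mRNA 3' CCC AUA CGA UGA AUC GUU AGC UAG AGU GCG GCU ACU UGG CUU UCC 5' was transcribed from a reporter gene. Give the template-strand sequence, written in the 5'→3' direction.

Written 5'→3' the mRNA is CCUUUCGGUUCAUCGGCGUGAGAUCGAUUGCUAAGUAGCAUACCC, so the coding DNA strand is CCTTTCGGTTCATCGGCGTGAGATCGATTGCTAAGTAGCATACCC. The template is its reverse complement.

5′-GGGTATGCTACTTAGCAATCGATCTCACGCCGATGAACCGAAAGG-3′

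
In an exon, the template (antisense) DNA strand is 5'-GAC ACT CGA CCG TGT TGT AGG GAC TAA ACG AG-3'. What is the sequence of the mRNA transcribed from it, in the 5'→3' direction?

The mRNA has the sequence of the coding strand (reverse complement of the template) with T→U. Reverse complement of GACACTCGACCGTGTTGTAGGGACTAAACGAG is CTCGTTTAGTCCCTACAACACGGTCGAGTGTC; then T→U.

5'-CUCGUUUAGUCCCUACAACACGGUCGAGUGUC-3'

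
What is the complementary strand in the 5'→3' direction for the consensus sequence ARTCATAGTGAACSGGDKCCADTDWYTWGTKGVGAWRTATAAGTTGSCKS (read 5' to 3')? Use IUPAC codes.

5'-SMGSCAACTTATAYWTCBCMACWARWHAHTGGMHCCSGTTCACTATGAYT-3'

Standard pairs A↔T, G↔C; ambiguity codes pair R↔Y, K↔M, W↔W, S↔S, D↔H, V↔B. Complement (TYAGTATCACTTGSCCHMGGTHAHWRAWCAMCBCTWYATATTCAACSGMS), then reverse for 5'→3'.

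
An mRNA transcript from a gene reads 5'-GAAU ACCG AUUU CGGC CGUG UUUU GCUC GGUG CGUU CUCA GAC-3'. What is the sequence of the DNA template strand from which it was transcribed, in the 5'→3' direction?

5′-GTCTGAGAACGCACCGAGCAAAACACGGCCGAAATCGGTATTC-3′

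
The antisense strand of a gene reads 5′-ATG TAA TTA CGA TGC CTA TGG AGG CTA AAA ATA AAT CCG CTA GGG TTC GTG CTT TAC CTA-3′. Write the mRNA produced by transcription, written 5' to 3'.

5'-UAGGUAAAGCACGAACCCUAGCGGAUUUAUUUUUAGCCUCCAUAGGCAUCGUAAUUACAU-3'

RNA polymerase reads the template 3'→5' and synthesizes mRNA 5'→3' by base-pairing (A→U, T→A, G↔C). The complement of the template is TACATTAATGCTACGGATACCTCCGATTTTTATTTAGGCGATCCCAAGCACGAAATGGAT; antiparallel, so 5'→3' the coding strand is TAGGTAAAGCACGAACCCTAGCGGATTTATTTTTAGCCTCCATAGGCATCGTAATTACAT. Replace T with U for the mRNA.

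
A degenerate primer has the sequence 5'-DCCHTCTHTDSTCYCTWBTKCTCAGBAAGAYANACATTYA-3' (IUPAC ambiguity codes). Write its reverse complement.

5'-TRAATGTNTRTCTTVCTGAGMAVWAGRGASHADAGADGGH-3'

Standard pairs A↔T, G↔C; ambiguity codes pair Y↔R, K↔M, W↔W, S↔S, B↔V, D↔H, N↔N. Complement (HGGDAGADAHSAGRGAWVAMGAGTCVTTCTRTNTGTAART), then reverse for 5'→3'.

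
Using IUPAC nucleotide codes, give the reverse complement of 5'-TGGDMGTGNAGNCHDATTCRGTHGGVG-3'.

Standard pairs A↔T, G↔C; ambiguity codes pair R↔Y, M↔K, D↔H, V↔B, N↔N. Complement (ACCHKCACNTCNGDHTAAGYCADCCBC), then reverse for 5'→3'.

5'-CBCCDACYGAATHDGNCTNCACKHCCA-3'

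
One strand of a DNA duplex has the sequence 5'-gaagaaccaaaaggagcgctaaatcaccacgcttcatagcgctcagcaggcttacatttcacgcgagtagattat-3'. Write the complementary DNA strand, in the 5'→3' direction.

5'-ATAATCTACTCGCGTGAAATGTAAGCCTGCTGAGCGCTATGAAGCGTGGTGATTTAGCGCTCCTTTTGGTTCTTC-3'

The complement of GAAGAACCAAAAGGAGCGCTAAATCACCACGCTTCATAGCGCTCAGCAGGCTTACATTTCACGCGAGTAGATTAT is CTTCTTGGTTTTCCTCGCGATTTAGTGGTGCGAAGTATCGCGAGTCGTCCGAATGTAAAGTGCGCTCATCTAATA (A↔T, G↔C). DNA strands are antiparallel, so the complementary strand runs 3'→5'; reversing gives the 5'→3' form.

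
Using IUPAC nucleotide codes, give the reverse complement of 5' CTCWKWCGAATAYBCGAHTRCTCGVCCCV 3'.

Standard pairs A↔T, G↔C; ambiguity codes pair R↔Y, K↔M, W↔W, B↔V, H↔D. Complement (GAGWMWGCTTATRVGCTDAYGAGCBGGGB), then reverse for 5'→3'.

5'-BGGGBCGAGYADTCGVRTATTCGWMWGAG-3'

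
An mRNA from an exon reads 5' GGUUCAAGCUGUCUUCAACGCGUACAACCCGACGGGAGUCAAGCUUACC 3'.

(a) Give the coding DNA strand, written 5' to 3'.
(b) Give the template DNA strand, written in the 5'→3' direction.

(a) 5'-GGTTCAAGCTGTCTTCAACGCGTACAACCCGACGGGAGTCAAGCTTACC-3'
(b) 5'-GGTAAGCTTGACTCCCGTCGGGTTGTACGCGTTGAAGACAGCTTGAACC-3'

(a) The coding strand matches the mRNA with U→T.
(b) The template strand is the reverse complement of the coding strand.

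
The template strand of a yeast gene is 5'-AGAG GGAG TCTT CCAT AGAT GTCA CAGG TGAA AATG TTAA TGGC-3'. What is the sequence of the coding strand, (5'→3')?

5′-GCCATTAACATTTTCACCTGTGACATCTATGGAAGACTCCCTCT-3′

The coding strand is complementary and antiparallel to the template: take the complement (A↔T, G↔C) and reverse.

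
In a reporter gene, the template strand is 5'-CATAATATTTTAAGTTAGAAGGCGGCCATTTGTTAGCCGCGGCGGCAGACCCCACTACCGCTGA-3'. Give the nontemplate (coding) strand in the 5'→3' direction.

5′-TCAGCGGTAGTGGGGTCTGCCGCCGCGGCTAACAAATGGCCGCCTTCTAACTTAAAATATTATG-3′

The coding strand is complementary and antiparallel to the template: take the complement (A↔T, G↔C) and reverse.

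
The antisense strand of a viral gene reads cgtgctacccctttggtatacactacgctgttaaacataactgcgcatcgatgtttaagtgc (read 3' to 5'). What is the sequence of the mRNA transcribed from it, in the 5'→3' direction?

Reading the template 3'→5' as shown, RNA polymerase pairs each base (A→U, T→A, G↔C) to build mRNA 5'→3' directly.

5′-GCACGAUGGGGAAACCAUAUGUGAUGCGACAAUUUGUAUUGACGCGUAGCUACAAAUUCACG-3′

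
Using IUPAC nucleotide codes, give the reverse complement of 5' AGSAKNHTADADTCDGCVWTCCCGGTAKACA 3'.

5'-TGTMTACCGGGAWBGCHGAHTHTADNMTSCT-3'

Standard pairs A↔T, G↔C; ambiguity codes pair K↔M, W↔W, S↔S, D↔H, V↔B, N↔N. Complement (TCSTMNDATHTHAGHCGBWAGGGCCATMTGT), then reverse for 5'→3'.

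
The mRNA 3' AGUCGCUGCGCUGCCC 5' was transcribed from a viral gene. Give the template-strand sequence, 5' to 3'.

Written 5'→3' the mRNA is CCCGUCGCGUCGCUGA, so the coding DNA strand is CCCGTCGCGTCGCTGA. The template is its reverse complement.

5'-TCAGCGACGCGACGGG-3'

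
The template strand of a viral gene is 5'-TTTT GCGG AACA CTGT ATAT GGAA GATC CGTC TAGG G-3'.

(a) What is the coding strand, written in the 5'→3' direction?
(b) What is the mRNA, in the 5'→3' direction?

(a) The coding strand is the reverse complement of the template: complement AAAACGCCTTGTGACATATACCTTCTAGGCAGATCCC, then reverse.
(b) mRNA has the coding-strand sequence with T→U.

(a) 5'-CCCTAGACGGATCTTCCATATACAGTGTTCCGCAAAA-3'
(b) 5'-CCCUAGACGGAUCUUCCAUAUACAGUGUUCCGCAAAA-3'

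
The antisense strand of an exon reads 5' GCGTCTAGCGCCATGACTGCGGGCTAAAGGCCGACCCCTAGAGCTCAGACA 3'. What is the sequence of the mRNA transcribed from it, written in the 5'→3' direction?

The mRNA has the sequence of the coding strand (reverse complement of the template) with T→U. Reverse complement of GCGTCTAGCGCCATGACTGCGGGCTAAAGGCCGACCCCTAGAGCTCAGACA is TGTCTGAGCTCTAGGGGTCGGCCTTTAGCCCGCAGTCATGGCGCTAGACGC; then T→U.

5'-UGUCUGAGCUCUAGGGGUCGGCCUUUAGCCCGCAGUCAUGGCGCUAGACGC-3'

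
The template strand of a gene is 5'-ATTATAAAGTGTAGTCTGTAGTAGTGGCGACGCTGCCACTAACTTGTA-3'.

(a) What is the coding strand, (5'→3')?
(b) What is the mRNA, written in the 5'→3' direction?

(a) The coding strand is the reverse complement of the template: complement TAATATTTCACATCAGACATCATCACCGCTGCGACGGTGATTGAACAT, then reverse.
(b) mRNA has the coding-strand sequence with T→U.

(a) 5′-TACAAGTTAGTGGCAGCGTCGCCACTACTACAGACTACACTTTATAAT-3′
(b) 5'-UACAAGUUAGUGGCAGCGUCGCCACUACUACAGACUACACUUUAUAAU-3'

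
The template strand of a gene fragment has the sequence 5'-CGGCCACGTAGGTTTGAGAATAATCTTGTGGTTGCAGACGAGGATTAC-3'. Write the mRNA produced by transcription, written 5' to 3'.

The mRNA has the sequence of the coding strand (reverse complement of the template) with T→U. Reverse complement of CGGCCACGTAGGTTTGAGAATAATCTTGTGGTTGCAGACGAGGATTAC is GTAATCCTCGTCTGCAACCACAAGATTATTCTCAAACCTACGTGGCCG; then T→U.

5'-GUAAUCCUCGUCUGCAACCACAAGAUUAUUCUCAAACCUACGUGGCCG-3'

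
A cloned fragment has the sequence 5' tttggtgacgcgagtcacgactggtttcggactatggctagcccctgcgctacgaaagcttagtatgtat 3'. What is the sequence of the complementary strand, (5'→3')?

Pairing A↔T and G↔C gives AAACCACTGCGCTCAGTGCTGACCAAAGCCTGATACCGATCGGGGACGCGATGCTTTCGAATCATACATA, running 3'→5'. Reverse for the 5'→3' convention.

5'-ATACATACTAAGCTTTCGTAGCGCAGGGGCTAGCCATAGTCCGAAACCAGTCGTGACTCGCGTCACCAAA-3'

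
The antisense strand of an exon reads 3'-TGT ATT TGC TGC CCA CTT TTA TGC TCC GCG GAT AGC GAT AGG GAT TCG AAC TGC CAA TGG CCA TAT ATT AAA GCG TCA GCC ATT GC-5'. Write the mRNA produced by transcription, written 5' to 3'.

Reading the template 3'→5' as shown, RNA polymerase pairs each base (A→U, T→A, G↔C) to build mRNA 5'→3' directly.

5'-ACAUAAACGACGGGUGAAAAUACGAGGCGCCUAUCGCUAUCCCUAAGCUUGACGGUUACCGGUAUAUAAUUUCGCAGUCGGUAACG-3'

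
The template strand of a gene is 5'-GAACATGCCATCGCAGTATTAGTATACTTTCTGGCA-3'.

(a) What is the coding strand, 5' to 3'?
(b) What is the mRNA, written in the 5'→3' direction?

(a) The coding strand is the reverse complement of the template: complement CTTGTACGGTAGCGTCATAATCATATGAAAGACCGT, then reverse.
(b) mRNA has the coding-strand sequence with T→U.

(a) 5′-TGCCAGAAAGTATACTAATACTGCGATGGCATGTTC-3′
(b) 5'-UGCCAGAAAGUAUACUAAUACUGCGAUGGCAUGUUC-3'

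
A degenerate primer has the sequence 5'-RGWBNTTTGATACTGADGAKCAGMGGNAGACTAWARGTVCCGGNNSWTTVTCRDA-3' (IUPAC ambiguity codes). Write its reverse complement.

5'-THYGABAAWSNNCCGGBACYTWTAGTCTNCCKCTGMTCHTCAGTATCAAANVWCY-3'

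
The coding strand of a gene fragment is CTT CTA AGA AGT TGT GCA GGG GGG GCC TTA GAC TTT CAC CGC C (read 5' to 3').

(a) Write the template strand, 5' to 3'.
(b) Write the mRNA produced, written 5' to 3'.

(a) The template strand is the reverse complement of the coding strand: complement GAAGATTCTTCAACACGTCCCCCCCGGAATCTGAAAGTGGCGG, then reverse.
(b) mRNA matches the coding strand with T→U.

(a) 5'-GGCGGTGAAAGTCTAAGGCCCCCCCTGCACAACTTCTTAGAAG-3'
(b) 5′-CUUCUAAGAAGUUGUGCAGGGGGGGCCUUAGACUUUCACCGCC-3′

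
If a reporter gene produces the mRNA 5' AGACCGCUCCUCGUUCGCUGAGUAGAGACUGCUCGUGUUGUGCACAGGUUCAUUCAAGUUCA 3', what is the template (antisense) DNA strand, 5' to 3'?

5'-TGAACTTGAATGAACCTGTGCACAACACGAGCAGTCTCTACTCAGCGAACGAGGAGCGGTCT-3'

Replace U with T to get the coding DNA strand: AGACCGCTCCTCGTTCGCTGAGTAGAGACTGCTCGTGTTGTGCACAGGTTCATTCAAGTTCA. The template strand is its reverse complement (complement TCTGGCGAGGAGCAAGCGACTCATCTCTGACGAGCACAACACGTGTCCAAGTAAGTTCAAGT, then reverse).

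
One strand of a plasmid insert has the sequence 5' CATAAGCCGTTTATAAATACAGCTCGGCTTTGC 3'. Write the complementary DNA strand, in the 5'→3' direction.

Pairing A↔T and G↔C gives GTATTCGGCAAATATTTATGTCGAGCCGAAACG, running 3'→5'. Reverse for the 5'→3' convention.

5'-GCAAAGCCGAGCTGTATTTATAAACGGCTTATG-3'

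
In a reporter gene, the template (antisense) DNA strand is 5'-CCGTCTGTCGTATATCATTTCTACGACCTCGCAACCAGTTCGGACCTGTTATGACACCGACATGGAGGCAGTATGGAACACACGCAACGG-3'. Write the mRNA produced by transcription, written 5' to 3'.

The mRNA has the sequence of the coding strand (reverse complement of the template) with T→U. Reverse complement of CCGTCTGTCGTATATCATTTCTACGACCTCGCAACCAGTTCGGACCTGTTATGACACCGACATGGAGGCAGTATGGAACACACGCAACGG is CCGTTGCGTGTGTTCCATACTGCCTCCATGTCGGTGTCATAACAGGTCCGAACTGGTTGCGAGGTCGTAGAAATGATATACGACAGACGG; then T→U.

5'-CCGUUGCGUGUGUUCCAUACUGCCUCCAUGUCGGUGUCAUAACAGGUCCGAACUGGUUGCGAGGUCGUAGAAAUGAUAUACGACAGACGG-3'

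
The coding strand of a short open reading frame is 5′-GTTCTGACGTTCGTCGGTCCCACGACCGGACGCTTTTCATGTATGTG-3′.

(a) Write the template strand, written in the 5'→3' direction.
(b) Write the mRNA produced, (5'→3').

(a) 5'-CACATACATGAAAAGCGTCCGGTCGTGGGACCGACGAACGTCAGAAC-3'
(b) 5'-GUUCUGACGUUCGUCGGUCCCACGACCGGACGCUUUUCAUGUAUGUG-3'

(a) The template strand is the reverse complement of the coding strand: complement CAAGACTGCAAGCAGCCAGGGTGCTGGCCTGCGAAAAGTACATACAC, then reverse.
(b) mRNA matches the coding strand with T→U.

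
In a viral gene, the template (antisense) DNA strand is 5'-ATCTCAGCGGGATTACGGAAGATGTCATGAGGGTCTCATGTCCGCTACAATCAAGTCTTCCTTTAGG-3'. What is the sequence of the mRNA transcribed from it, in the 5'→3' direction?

RNA polymerase reads the template 3'→5' and synthesizes mRNA 5'→3' by base-pairing (A→U, T→A, G↔C). The complement of the template is TAGAGTCGCCCTAATGCCTTCTACAGTACTCCCAGAGTACAGGCGATGTTAGTTCAGAAGGAAATCC; antiparallel, so 5'→3' the coding strand is CCTAAAGGAAGACTTGATTGTAGCGGACATGAGACCCTCATGACATCTTCCGTAATCCCGCTGAGAT. Replace T with U for the mRNA.

5'-CCUAAAGGAAGACUUGAUUGUAGCGGACAUGAGACCCUCAUGACAUCUUCCGUAAUCCCGCUGAGAU-3'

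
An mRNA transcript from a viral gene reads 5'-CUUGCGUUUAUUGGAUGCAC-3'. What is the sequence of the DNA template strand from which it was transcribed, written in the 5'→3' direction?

5'-GTGCATCCAATAAACGCAAG-3'

Replace U with T to get the coding DNA strand: CTTGCGTTTATTGGATGCAC. The template strand is its reverse complement (complement GAACGCAAATAACCTACGTG, then reverse).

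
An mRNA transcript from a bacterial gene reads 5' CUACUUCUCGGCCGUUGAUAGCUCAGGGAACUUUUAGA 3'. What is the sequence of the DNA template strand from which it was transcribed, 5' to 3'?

5'-TCTAAAAGTTCCCTGAGCTATCAACGGCCGAGAAGTAG-3'

Replace U with T to get the coding DNA strand: CTACTTCTCGGCCGTTGATAGCTCAGGGAACTTTTAGA. The template strand is its reverse complement (complement GATGAAGAGCCGGCAACTATCGAGTCCCTTGAAAATCT, then reverse).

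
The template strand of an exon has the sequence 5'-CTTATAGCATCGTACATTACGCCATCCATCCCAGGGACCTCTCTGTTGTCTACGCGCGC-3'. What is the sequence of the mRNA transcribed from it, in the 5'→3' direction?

The mRNA has the sequence of the coding strand (reverse complement of the template) with T→U. Reverse complement of CTTATAGCATCGTACATTACGCCATCCATCCCAGGGACCTCTCTGTTGTCTACGCGCGC is GCGCGCGTAGACAACAGAGAGGTCCCTGGGATGGATGGCGTAATGTACGATGCTATAAG; then T→U.

5′-GCGCGCGUAGACAACAGAGAGGUCCCUGGGAUGGAUGGCGUAAUGUACGAUGCUAUAAG-3′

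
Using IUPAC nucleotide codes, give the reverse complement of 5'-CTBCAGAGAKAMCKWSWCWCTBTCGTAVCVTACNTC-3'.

5′-GANGTABGBTACGAVAGWGWSWMGKTMTCTCTGVAG-3′

Standard pairs A↔T, G↔C; ambiguity codes pair M↔K, W↔W, S↔S, B↔V, N↔N. Complement (GAVGTCTCTMTKGMWSWGWGAVAGCATBGBATGNAG), then reverse for 5'→3'.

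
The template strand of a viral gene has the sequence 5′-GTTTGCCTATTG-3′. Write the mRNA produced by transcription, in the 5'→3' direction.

5'-CAAUAGGCAAAC-3'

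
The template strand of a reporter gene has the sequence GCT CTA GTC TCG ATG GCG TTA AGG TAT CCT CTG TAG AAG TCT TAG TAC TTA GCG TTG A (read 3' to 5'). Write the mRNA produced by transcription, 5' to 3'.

5'-CGAGAUCAGAGCUACCGCAAUUCCAUAGGAGACAUCUUCAGAAUCAUGAAUCGCAACU-3'

Reading the template 3'→5' as shown, RNA polymerase pairs each base (A→U, T→A, G↔C) to build mRNA 5'→3' directly.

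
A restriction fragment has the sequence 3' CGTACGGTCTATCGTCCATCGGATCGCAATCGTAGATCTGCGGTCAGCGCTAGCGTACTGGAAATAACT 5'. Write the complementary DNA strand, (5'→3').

The strand is given 3'→5', so its complement runs 5'→3' in the same left-to-right order: pair each base A↔T, G↔C.

5'-GCATGCCAGATAGCAGGTAGCCTAGCGTTAGCATCTAGACGCCAGTCGCGATCGCATGACCTTTATTGA-3'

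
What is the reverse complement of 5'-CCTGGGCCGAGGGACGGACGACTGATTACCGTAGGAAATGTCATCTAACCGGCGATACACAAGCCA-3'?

5'-TGGCTTGTGTATCGCCGGTTAGATGACATTTCCTACGGTAATCAGTCGTCCGTCCCTCGGCCCAGG-3'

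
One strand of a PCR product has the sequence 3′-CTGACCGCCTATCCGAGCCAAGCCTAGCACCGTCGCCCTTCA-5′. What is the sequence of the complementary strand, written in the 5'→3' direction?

5′-GACTGGCGGATAGGCTCGGTTCGGATCGTGGCAGCGGGAAGT-3′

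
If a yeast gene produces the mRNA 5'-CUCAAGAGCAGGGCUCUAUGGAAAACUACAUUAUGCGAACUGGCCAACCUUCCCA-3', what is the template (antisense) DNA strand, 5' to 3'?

5'-TGGGAAGGTTGGCCAGTTCGCATAATGTAGTTTTCCATAGAGCCCTGCTCTTGAG-3'

Replace U with T to get the coding DNA strand: CTCAAGAGCAGGGCTCTATGGAAAACTACATTATGCGAACTGGCCAACCTTCCCA. The template strand is its reverse complement (complement GAGTTCTCGTCCCGAGATACCTTTTGATGTAATACGCTTGACCGGTTGGAAGGGT, then reverse).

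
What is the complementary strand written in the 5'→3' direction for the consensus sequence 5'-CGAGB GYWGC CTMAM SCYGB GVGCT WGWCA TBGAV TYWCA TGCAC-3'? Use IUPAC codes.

5′-GTGCATGWRABTCVATGWCWAGCBCVCRGSKTKAGGCWRCVCTCG-3′

Standard pairs A↔T, G↔C; ambiguity codes pair Y↔R, M↔K, W↔W, S↔S, B↔V. Complement (GCTCVCRWCGGAKTKSGRCVCBCGAWCWGTAVCTBARWGTACGTG), then reverse for 5'→3'.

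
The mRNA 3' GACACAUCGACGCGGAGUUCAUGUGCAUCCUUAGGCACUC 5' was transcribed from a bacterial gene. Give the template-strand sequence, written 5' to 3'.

Written 5'→3' the mRNA is CUCACGGAUUCCUACGUGUACUUGAGGCGCAGCUACACAG, so the coding DNA strand is CTCACGGATTCCTACGTGTACTTGAGGCGCAGCTACACAG. The template is its reverse complement.

5′-CTGTGTAGCTGCGCCTCAAGTACACGTAGGAATCCGTGAG-3′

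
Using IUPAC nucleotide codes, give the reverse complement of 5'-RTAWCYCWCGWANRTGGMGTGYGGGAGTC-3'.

5′-GACTCCCRCACKCCAYNTWCGWGRGWTAY-3′

Standard pairs A↔T, G↔C; ambiguity codes pair R↔Y, M↔K, W↔W, N↔N. Complement (YATWGRGWGCWTNYACCKCACRCCCTCAG), then reverse for 5'→3'.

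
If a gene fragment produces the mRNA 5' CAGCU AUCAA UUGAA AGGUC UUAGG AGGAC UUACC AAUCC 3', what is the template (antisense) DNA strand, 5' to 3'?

Replace U with T to get the coding DNA strand: CAGCTATCAATTGAAAGGTCTTAGGAGGACTTACCAATCC. The template strand is its reverse complement (complement GTCGATAGTTAACTTTCCAGAATCCTCCTGAATGGTTAGG, then reverse).

5'-GGATTGGTAAGTCCTCCTAAGACCTTTCAATTGATAGCTG-3'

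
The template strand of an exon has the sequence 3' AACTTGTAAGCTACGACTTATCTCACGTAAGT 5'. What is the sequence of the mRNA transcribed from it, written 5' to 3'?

Reading the template 3'→5' as shown, RNA polymerase pairs each base (A→U, T→A, G↔C) to build mRNA 5'→3' directly.

5′-UUGAACAUUCGAUGCUGAAUAGAGUGCAUUCA-3′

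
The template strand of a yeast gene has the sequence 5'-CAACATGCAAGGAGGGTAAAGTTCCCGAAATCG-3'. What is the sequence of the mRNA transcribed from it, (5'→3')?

The mRNA has the sequence of the coding strand (reverse complement of the template) with T→U. Reverse complement of CAACATGCAAGGAGGGTAAAGTTCCCGAAATCG is CGATTTCGGGAACTTTACCCTCCTTGCATGTTG; then T→U.

5'-CGAUUUCGGGAACUUUACCCUCCUUGCAUGUUG-3'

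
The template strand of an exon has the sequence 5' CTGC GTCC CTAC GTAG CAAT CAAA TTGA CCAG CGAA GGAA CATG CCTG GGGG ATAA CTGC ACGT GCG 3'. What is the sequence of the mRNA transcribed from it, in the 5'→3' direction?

5'-CGCACGUGCAGUUAUCCCCCAGGCAUGUUCCUUCGCUGGUCAAUUUGAUUGCUACGUAGGGACGCAG-3'

RNA polymerase reads the template 3'→5' and synthesizes mRNA 5'→3' by base-pairing (A→U, T→A, G↔C). The complement of the template is GACGCAGGGATGCATCGTTAGTTTAACTGGTCGCTTCCTTGTACGGACCCCCTATTGACGTGCACGC; antiparallel, so 5'→3' the coding strand is CGCACGTGCAGTTATCCCCCAGGCATGTTCCTTCGCTGGTCAATTTGATTGCTACGTAGGGACGCAG. Replace T with U for the mRNA.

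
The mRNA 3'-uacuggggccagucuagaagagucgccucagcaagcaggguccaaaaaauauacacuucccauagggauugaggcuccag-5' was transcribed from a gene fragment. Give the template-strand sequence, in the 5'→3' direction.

5'-ATGACCCCGGTCAGATCTTCTCAGCGGAGTCGTTCGTCCCAGGTTTTTTATATGTGAAGGGTATCCCTAACTCCGAGGTC-3'

Written 5'→3' the mRNA is GACCUCGGAGUUAGGGAUACCCUUCACAUAUAAAAAACCUGGGACGAACGACUCCGCUGAGAAGAUCUGACCGGGGUCAU, so the coding DNA strand is GACCTCGGAGTTAGGGATACCCTTCACATATAAAAAACCTGGGACGAACGACTCCGCTGAGAAGATCTGACCGGGGTCAT. The template is its reverse complement.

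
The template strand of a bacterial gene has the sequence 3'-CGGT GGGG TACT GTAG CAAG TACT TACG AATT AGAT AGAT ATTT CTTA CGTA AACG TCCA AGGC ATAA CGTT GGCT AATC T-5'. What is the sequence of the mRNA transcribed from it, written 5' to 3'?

Reading the template 3'→5' as shown, RNA polymerase pairs each base (A→U, T→A, G↔C) to build mRNA 5'→3' directly.

5'-GCCACCCCAUGACAUCGUUCAUGAAUGCUUAAUCUAUCUAUAAAGAAUGCAUUUGCAGGUUCCGUAUUGCAACCGAUUAGA-3'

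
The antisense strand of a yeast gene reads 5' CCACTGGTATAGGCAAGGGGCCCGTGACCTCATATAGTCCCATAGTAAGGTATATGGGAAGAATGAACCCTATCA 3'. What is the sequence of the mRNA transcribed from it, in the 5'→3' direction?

5'-UGAUAGGGUUCAUUCUUCCCAUAUACCUUACUAUGGGACUAUAUGAGGUCACGGGCCCCUUGCCUAUACCAGUGG-3'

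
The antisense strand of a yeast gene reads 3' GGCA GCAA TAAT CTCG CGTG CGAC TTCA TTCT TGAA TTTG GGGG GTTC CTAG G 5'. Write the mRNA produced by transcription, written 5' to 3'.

Reading the template 3'→5' as shown, RNA polymerase pairs each base (A→U, T→A, G↔C) to build mRNA 5'→3' directly.

5'-CCGUCGUUAUUAGAGCGCACGCUGAAGUAAGAACUUAAACCCCCCAAGGAUCC-3'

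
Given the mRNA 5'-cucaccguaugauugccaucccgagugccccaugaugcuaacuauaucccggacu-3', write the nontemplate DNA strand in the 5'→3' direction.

The coding DNA strand has the same 5'→3' sequence as the mRNA with U replaced by T.

5'-CTCACCGTATGATTGCCATCCCGAGTGCCCCATGATGCTAACTATATCCCGGACT-3'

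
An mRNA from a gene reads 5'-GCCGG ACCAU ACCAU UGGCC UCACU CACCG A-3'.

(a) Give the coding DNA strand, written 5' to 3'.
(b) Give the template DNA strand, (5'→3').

(a) The coding strand matches the mRNA with U→T.
(b) The template strand is the reverse complement of the coding strand.

(a) 5′-GCCGGACCATACCATTGGCCTCACTCACCGA-3′
(b) 5'-TCGGTGAGTGAGGCCAATGGTATGGTCCGGC-3'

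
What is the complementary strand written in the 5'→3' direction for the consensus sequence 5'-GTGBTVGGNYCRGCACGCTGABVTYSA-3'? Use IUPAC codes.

Standard pairs A↔T, G↔C; ambiguity codes pair R↔Y, S↔S, B↔V, N↔N. Complement (CACVABCCNRGYCGTGCGACTVBARST), then reverse for 5'→3'.

5'-TSRABVTCAGCGTGCYGRNCCBAVCAC-3'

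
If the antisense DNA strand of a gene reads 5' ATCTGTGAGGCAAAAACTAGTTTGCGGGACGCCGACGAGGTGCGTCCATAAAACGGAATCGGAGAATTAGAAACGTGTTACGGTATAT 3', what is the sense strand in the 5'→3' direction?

5′-ATATACCGTAACACGTTTCTAATTCTCCGATTCCGTTTTATGGACGCACCTCGTCGGCGTCCCGCAAACTAGTTTTTGCCTCACAGAT-3′

The coding strand is complementary and antiparallel to the template: take the complement (A↔T, G↔C) and reverse.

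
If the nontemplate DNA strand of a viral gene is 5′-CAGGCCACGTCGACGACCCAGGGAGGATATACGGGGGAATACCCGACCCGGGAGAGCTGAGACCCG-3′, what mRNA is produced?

5'-CAGGCCACGUCGACGACCCAGGGAGGAUAUACGGGGGAAUACCCGACCCGGGAGAGCUGAGACCCG-3'

mRNA has the coding-strand sequence with U in place of T.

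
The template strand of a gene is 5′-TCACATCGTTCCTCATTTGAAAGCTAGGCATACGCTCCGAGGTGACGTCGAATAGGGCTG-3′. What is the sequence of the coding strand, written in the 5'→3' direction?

5'-CAGCCCTATTCGACGTCACCTCGGAGCGTATGCCTAGCTTTCAAATGAGGAACGATGTGA-3'

The coding strand is complementary and antiparallel to the template: take the complement (A↔T, G↔C) and reverse.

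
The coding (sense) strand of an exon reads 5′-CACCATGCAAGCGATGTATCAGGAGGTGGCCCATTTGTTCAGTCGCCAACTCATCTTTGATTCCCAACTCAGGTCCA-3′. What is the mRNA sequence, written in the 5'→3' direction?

The mRNA is synthesized from the template strand, so it matches the coding strand with T replaced by U.

5'-CACCAUGCAAGCGAUGUAUCAGGAGGUGGCCCAUUUGUUCAGUCGCCAACUCAUCUUUGAUUCCCAACUCAGGUCCA-3'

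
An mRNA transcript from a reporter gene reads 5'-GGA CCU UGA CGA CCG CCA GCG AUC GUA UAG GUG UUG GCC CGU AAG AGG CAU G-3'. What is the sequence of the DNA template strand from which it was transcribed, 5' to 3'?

5'-CATGCCTCTTACGGGCCAACACCTATACGATCGCTGGCGGTCGTCAAGGTCC-3'

Replace U with T to get the coding DNA strand: GGACCTTGACGACCGCCAGCGATCGTATAGGTGTTGGCCCGTAAGAGGCATG. The template strand is its reverse complement (complement CCTGGAACTGCTGGCGGTCGCTAGCATATCCACAACCGGGCATTCTCCGTAC, then reverse).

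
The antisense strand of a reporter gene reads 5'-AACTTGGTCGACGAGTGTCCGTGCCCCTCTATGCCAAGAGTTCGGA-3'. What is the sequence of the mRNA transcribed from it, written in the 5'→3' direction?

RNA polymerase reads the template 3'→5' and synthesizes mRNA 5'→3' by base-pairing (A→U, T→A, G↔C). The complement of the template is TTGAACCAGCTGCTCACAGGCACGGGGAGATACGGTTCTCAAGCCT; antiparallel, so 5'→3' the coding strand is TCCGAACTCTTGGCATAGAGGGGCACGGACACTCGTCGACCAAGTT. Replace T with U for the mRNA.

5'-UCCGAACUCUUGGCAUAGAGGGGCACGGACACUCGUCGACCAAGUU-3'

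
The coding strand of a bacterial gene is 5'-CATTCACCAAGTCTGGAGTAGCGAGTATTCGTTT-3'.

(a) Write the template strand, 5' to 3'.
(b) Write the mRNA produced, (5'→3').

(a) The template strand is the reverse complement of the coding strand: complement GTAAGTGGTTCAGACCTCATCGCTCATAAGCAAA, then reverse.
(b) mRNA matches the coding strand with T→U.

(a) 5'-AAACGAATACTCGCTACTCCAGACTTGGTGAATG-3'
(b) 5'-CAUUCACCAAGUCUGGAGUAGCGAGUAUUCGUUU-3'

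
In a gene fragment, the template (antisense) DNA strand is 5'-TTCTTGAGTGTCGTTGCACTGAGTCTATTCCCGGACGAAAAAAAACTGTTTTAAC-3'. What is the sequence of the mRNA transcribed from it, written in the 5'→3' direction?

5'-GUUAAAACAGUUUUUUUUCGUCCGGGAAUAGACUCAGUGCAACGACACUCAAGAA-3'

RNA polymerase reads the template 3'→5' and synthesizes mRNA 5'→3' by base-pairing (A→U, T→A, G↔C). The complement of the template is AAGAACTCACAGCAACGTGACTCAGATAAGGGCCTGCTTTTTTTTGACAAAATTG; antiparallel, so 5'→3' the coding strand is GTTAAAACAGTTTTTTTTCGTCCGGGAATAGACTCAGTGCAACGACACTCAAGAA. Replace T with U for the mRNA.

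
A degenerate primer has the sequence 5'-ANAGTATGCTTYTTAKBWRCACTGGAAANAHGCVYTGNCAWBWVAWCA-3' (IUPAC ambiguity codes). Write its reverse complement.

Standard pairs A↔T, G↔C; ambiguity codes pair R↔Y, K↔M, W↔W, B↔V, H↔D, N↔N. Complement (TNTCATACGAARAATMVWYGTGACCTTTNTDCGBRACNGTWVWBTWGT), then reverse for 5'→3'.

5'-TGWTBWVWTGNCARBGCDTNTTTCCAGTGYWVMTAARAAGCATACTNT-3'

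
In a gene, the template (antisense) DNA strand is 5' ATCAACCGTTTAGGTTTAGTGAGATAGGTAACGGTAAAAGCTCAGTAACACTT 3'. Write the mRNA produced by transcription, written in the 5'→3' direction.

5'-AAGUGUUACUGAGCUUUUACCGUUACCUAUCUCACUAAACCUAAACGGUUGAU-3'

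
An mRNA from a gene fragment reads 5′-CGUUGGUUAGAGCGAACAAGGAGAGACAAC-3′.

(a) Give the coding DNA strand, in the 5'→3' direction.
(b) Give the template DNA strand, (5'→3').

(a) The coding strand matches the mRNA with U→T.
(b) The template strand is the reverse complement of the coding strand.

(a) 5'-CGTTGGTTAGAGCGAACAAGGAGAGACAAC-3'
(b) 5'-GTTGTCTCTCCTTGTTCGCTCTAACCAACG-3'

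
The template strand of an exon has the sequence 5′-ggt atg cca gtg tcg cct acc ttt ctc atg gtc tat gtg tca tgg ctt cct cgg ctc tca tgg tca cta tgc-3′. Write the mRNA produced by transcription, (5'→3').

RNA polymerase reads the template 3'→5' and synthesizes mRNA 5'→3' by base-pairing (A→U, T→A, G↔C). The complement of the template is CCATACGGTCACAGCGGATGGAAAGAGTACCAGATACACAGTACCGAAGGAGCCGAGAGTACCAGTGATACG; antiparallel, so 5'→3' the coding strand is GCATAGTGACCATGAGAGCCGAGGAAGCCATGACACATAGACCATGAGAAAGGTAGGCGACACTGGCATACC. Replace T with U for the mRNA.

5'-GCAUAGUGACCAUGAGAGCCGAGGAAGCCAUGACACAUAGACCAUGAGAAAGGUAGGCGACACUGGCAUACC-3'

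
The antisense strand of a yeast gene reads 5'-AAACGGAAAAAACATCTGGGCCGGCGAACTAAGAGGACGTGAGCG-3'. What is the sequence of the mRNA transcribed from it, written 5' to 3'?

RNA polymerase reads the template 3'→5' and synthesizes mRNA 5'→3' by base-pairing (A→U, T→A, G↔C). The complement of the template is TTTGCCTTTTTTGTAGACCCGGCCGCTTGATTCTCCTGCACTCGC; antiparallel, so 5'→3' the coding strand is CGCTCACGTCCTCTTAGTTCGCCGGCCCAGATGTTTTTTCCGTTT. Replace T with U for the mRNA.

5'-CGCUCACGUCCUCUUAGUUCGCCGGCCCAGAUGUUUUUUCCGUUU-3'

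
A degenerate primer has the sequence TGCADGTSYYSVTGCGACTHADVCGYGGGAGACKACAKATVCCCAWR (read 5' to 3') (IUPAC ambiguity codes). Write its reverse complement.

Standard pairs A↔T, G↔C; ambiguity codes pair R↔Y, K↔M, W↔W, S↔S, D↔H, V↔B. Complement (ACGTHCASRRSBACGCTGADTHBGCRCCCTCTGMTGTMTABGGGTWY), then reverse for 5'→3'.

5′-YWTGGGBATMTGTMGTCTCCCRCGBHTDAGTCGCABSRRSACHTGCA-3′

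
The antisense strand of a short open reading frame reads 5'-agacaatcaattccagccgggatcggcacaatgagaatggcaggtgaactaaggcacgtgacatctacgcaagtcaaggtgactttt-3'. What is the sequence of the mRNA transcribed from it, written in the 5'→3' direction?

5'-AAAAGUCACCUUGACUUGCGUAGAUGUCACGUGCCUUAGUUCACCUGCCAUUCUCAUUGUGCCGAUCCCGGCUGGAAUUGAUUGUCU-3'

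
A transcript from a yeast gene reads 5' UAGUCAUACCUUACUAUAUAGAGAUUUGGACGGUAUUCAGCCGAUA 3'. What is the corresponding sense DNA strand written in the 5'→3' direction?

The coding DNA strand has the same 5'→3' sequence as the mRNA with U replaced by T.

5'-TAGTCATACCTTACTATATAGAGATTTGGACGGTATTCAGCCGATA-3'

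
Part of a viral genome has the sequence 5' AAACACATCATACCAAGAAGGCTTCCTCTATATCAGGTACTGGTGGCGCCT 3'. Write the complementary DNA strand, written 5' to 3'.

5'-AGGCGCCACCAGTACCTGATATAGAGGAAGCCTTCTTGGTATGATGTGTTT-3'

Pairing A↔T and G↔C gives TTTGTGTAGTATGGTTCTTCCGAAGGAGATATAGTCCATGACCACCGCGGA, running 3'→5'. Reverse for the 5'→3' convention.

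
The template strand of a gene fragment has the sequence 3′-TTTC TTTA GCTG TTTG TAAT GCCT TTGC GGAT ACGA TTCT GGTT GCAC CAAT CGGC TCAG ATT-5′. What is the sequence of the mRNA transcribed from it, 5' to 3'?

Reading the template 3'→5' as shown, RNA polymerase pairs each base (A→U, T→A, G↔C) to build mRNA 5'→3' directly.

5'-AAAGAAAUCGACAAACAUUACGGAAACGCCUAUGCUAAGACCAACGUGGUUAGCCGAGUCUAA-3'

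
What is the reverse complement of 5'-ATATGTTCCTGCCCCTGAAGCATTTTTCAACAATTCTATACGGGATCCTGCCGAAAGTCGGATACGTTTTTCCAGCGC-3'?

Complement each base (A↔T, G↔C): TATACAAGGACGGGGACTTCGTAAAAAGTTGTTAAGATATGCCCTAGGACGGCTTTCAGCCTATGCAAAAAGGTCGCG. Then reverse.

5'-GCGCTGGAAAAACGTATCCGACTTTCGGCAGGATCCCGTATAGAATTGTTGAAAAATGCTTCAGGGGCAGGAACATAT-3'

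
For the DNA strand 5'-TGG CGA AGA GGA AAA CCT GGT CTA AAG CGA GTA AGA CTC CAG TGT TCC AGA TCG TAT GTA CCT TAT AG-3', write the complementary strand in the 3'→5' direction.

3'-ACCGCTTCTCCTTTTGGACCAGATTTCGCTCATTCTGAGGTCACAAGGTCTAGCATACATGGAATATC-5'

Base-pairing A↔T, G↔C gives the complement. The complementary strand is antiparallel, so paired with a 5'→3' strand it runs 3'→5'.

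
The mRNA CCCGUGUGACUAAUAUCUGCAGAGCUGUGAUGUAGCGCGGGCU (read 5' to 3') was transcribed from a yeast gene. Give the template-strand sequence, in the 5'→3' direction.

Replace U with T to get the coding DNA strand: CCCGTGTGACTAATATCTGCAGAGCTGTGATGTAGCGCGGGCT. The template strand is its reverse complement (complement GGGCACACTGATTATAGACGTCTCGACACTACATCGCGCCCGA, then reverse).

5'-AGCCCGCGCTACATCACAGCTCTGCAGATATTAGTCACACGGG-3'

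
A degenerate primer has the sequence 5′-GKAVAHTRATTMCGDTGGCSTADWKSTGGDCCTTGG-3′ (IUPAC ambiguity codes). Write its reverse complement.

5'-CCAAGGHCCASMWHTASGCCAHCGKAATYADTBTMC-3'

Standard pairs A↔T, G↔C; ambiguity codes pair R↔Y, M↔K, W↔W, S↔S, D↔H, V↔B. Complement (CMTBTDAYTAAKGCHACCGSATHWMSACCHGGAACC), then reverse for 5'→3'.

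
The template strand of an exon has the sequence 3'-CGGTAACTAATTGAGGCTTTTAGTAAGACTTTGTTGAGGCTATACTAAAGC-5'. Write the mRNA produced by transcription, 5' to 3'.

5'-GCCAUUGAUUAACUCCGAAAAUCAUUCUGAAACAACUCCGAUAUGAUUUCG-3'

Reading the template 3'→5' as shown, RNA polymerase pairs each base (A→U, T→A, G↔C) to build mRNA 5'→3' directly.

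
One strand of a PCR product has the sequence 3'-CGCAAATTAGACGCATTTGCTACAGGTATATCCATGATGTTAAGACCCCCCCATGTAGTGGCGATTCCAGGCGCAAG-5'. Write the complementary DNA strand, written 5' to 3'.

5'-GCGTTTAATCTGCGTAAACGATGTCCATATAGGTACTACAATTCTGGGGGGGTACATCACCGCTAAGGTCCGCGTTC-3'

The strand is given 3'→5', so its complement runs 5'→3' in the same left-to-right order: pair each base A↔T, G↔C.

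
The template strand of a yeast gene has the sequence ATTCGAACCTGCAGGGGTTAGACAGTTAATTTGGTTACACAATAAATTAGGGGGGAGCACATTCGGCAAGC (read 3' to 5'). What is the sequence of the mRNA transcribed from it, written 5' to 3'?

Reading the template 3'→5' as shown, RNA polymerase pairs each base (A→U, T→A, G↔C) to build mRNA 5'→3' directly.

5'-UAAGCUUGGACGUCCCCAAUCUGUCAAUUAAACCAAUGUGUUAUUUAAUCCCCCCUCGUGUAAGCCGUUCG-3'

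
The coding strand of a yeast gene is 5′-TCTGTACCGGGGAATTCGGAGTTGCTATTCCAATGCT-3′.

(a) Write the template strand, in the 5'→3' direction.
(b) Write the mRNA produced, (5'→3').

(a) 5′-AGCATTGGAATAGCAACTCCGAATTCCCCGGTACAGA-3′
(b) 5'-UCUGUACCGGGGAAUUCGGAGUUGCUAUUCCAAUGCU-3'

(a) The template strand is the reverse complement of the coding strand: complement AGACATGGCCCCTTAAGCCTCAACGATAAGGTTACGA, then reverse.
(b) mRNA matches the coding strand with T→U.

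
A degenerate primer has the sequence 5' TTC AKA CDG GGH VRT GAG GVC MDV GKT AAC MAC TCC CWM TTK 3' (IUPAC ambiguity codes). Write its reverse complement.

5'-MAAKWGGGAGTKGTTAMCBHKGBCCTCAYBDCCCHGTMTGAA-3'

Standard pairs A↔T, G↔C; ambiguity codes pair R↔Y, M↔K, W↔W, D↔H, V↔B. Complement (AAGTMTGHCCCDBYACTCCBGKHBCMATTGKTGAGGGWKAAM), then reverse for 5'→3'.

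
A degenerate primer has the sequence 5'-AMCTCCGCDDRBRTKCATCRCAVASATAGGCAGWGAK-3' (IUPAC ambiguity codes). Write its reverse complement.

5'-MTCWCTGCCTATSTBTGYGATGMAYVYHHGCGGAGKT-3'

Standard pairs A↔T, G↔C; ambiguity codes pair R↔Y, M↔K, W↔W, S↔S, B↔V, D↔H. Complement (TKGAGGCGHHYVYAMGTAGYGTBTSTATCCGTCWCTM), then reverse for 5'→3'.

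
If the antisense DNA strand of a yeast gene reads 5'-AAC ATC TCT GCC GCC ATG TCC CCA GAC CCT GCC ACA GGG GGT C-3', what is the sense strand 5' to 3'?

The coding strand is complementary and antiparallel to the template: take the complement (A↔T, G↔C) and reverse.

5'-GACCCCCTGTGGCAGGGTCTGGGGACATGGCGGCAGAGATGTT-3'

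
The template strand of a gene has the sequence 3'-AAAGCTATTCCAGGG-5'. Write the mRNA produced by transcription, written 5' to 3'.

Reading the template 3'→5' as shown, RNA polymerase pairs each base (A→U, T→A, G↔C) to build mRNA 5'→3' directly.

5'-UUUCGAUAAGGUCCC-3'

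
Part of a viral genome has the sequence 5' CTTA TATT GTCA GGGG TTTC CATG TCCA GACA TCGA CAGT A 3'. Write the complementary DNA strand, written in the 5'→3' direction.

The complement of CTTATATTGTCAGGGGTTTCCATGTCCAGACATCGACAGTA is GAATATAACAGTCCCCAAAGGTACAGGTCTGTAGCTGTCAT (A↔T, G↔C). DNA strands are antiparallel, so the complementary strand runs 3'→5'; reversing gives the 5'→3' form.

5'-TACTGTCGATGTCTGGACATGGAAACCCCTGACAATATAAG-3'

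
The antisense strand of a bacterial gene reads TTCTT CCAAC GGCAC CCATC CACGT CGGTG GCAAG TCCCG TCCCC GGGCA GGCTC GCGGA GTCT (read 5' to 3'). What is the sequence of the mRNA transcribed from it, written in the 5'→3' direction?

5'-AGACUCCGCGAGCCUGCCCGGGGACGGGACUUGCCACCGACGUGGAUGGGUGCCGUUGGAAGAA-3'

RNA polymerase reads the template 3'→5' and synthesizes mRNA 5'→3' by base-pairing (A→U, T→A, G↔C). The complement of the template is AAGAAGGTTGCCGTGGGTAGGTGCAGCCACCGTTCAGGGCAGGGGCCCGTCCGAGCGCCTCAGA; antiparallel, so 5'→3' the coding strand is AGACTCCGCGAGCCTGCCCGGGGACGGGACTTGCCACCGACGTGGATGGGTGCCGTTGGAAGAA. Replace T with U for the mRNA.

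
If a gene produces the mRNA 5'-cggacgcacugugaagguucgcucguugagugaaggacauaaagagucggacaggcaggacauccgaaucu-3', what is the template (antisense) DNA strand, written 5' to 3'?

5′-AGATTCGGATGTCCTGCCTGTCCGACTCTTTATGTCCTTCACTCAACGAGCGAACCTTCACAGTGCGTCCG-3′

Replace U with T to get the coding DNA strand: CGGACGCACTGTGAAGGTTCGCTCGTTGAGTGAAGGACATAAAGAGTCGGACAGGCAGGACATCCGAATCT. The template strand is its reverse complement (complement GCCTGCGTGACACTTCCAAGCGAGCAACTCACTTCCTGTATTTCTCAGCCTGTCCGTCCTGTAGGCTTAGA, then reverse).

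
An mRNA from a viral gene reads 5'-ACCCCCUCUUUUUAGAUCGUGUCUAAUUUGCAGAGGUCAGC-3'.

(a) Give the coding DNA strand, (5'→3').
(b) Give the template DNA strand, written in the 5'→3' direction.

(a) The coding strand matches the mRNA with U→T.
(b) The template strand is the reverse complement of the coding strand.

(a) 5'-ACCCCCTCTTTTTAGATCGTGTCTAATTTGCAGAGGTCAGC-3'
(b) 5′-GCTGACCTCTGCAAATTAGACACGATCTAAAAAGAGGGGGT-3′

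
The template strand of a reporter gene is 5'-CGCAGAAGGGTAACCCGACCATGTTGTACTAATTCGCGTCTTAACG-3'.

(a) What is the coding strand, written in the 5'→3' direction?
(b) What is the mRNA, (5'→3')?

(a) 5'-CGTTAAGACGCGAATTAGTACAACATGGTCGGGTTACCCTTCTGCG-3'
(b) 5′-CGUUAAGACGCGAAUUAGUACAACAUGGUCGGGUUACCCUUCUGCG-3′

(a) The coding strand is the reverse complement of the template: complement GCGTCTTCCCATTGGGCTGGTACAACATGATTAAGCGCAGAATTGC, then reverse.
(b) mRNA has the coding-strand sequence with T→U.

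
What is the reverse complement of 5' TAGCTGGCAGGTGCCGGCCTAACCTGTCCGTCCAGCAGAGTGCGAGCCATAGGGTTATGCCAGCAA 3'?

Reading the sequence 3'→5' and pairing each base (A↔T, G↔C) gives the reverse complement directly.

5'-TTGCTGGCATAACCCTATGGCTCGCACTCTGCTGGACGGACAGGTTAGGCCGGCACCTGCCAGCTA-3'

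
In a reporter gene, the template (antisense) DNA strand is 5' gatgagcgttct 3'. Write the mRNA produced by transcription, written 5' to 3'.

RNA polymerase reads the template 3'→5' and synthesizes mRNA 5'→3' by base-pairing (A→U, T→A, G↔C). The complement of the template is CTACTCGCAAGA; antiparallel, so 5'→3' the coding strand is AGAACGCTCATC. Replace T with U for the mRNA.

5'-AGAACGCUCAUC-3'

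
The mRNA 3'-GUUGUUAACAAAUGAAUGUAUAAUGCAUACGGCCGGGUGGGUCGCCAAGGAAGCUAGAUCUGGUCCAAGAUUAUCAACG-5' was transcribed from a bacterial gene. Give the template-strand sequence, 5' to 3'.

Written 5'→3' the mRNA is GCAACUAUUAGAACCUGGUCUAGAUCGAAGGAACCGCUGGGUGGGCCGGCAUACGUAAUAUGUAAGUAAACAAUUGUUG, so the coding DNA strand is GCAACTATTAGAACCTGGTCTAGATCGAAGGAACCGCTGGGTGGGCCGGCATACGTAATATGTAAGTAAACAATTGTTG. The template is its reverse complement.

5'-CAACAATTGTTTACTTACATATTACGTATGCCGGCCCACCCAGCGGTTCCTTCGATCTAGACCAGGTTCTAATAGTTGC-3'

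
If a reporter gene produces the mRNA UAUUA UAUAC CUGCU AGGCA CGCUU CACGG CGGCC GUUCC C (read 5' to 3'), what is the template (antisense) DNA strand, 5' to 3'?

5'-GGGAACGGCCGCCGTGAAGCGTGCCTAGCAGGTATATAATA-3'

Replace U with T to get the coding DNA strand: TATTATATACCTGCTAGGCACGCTTCACGGCGGCCGTTCCC. The template strand is its reverse complement (complement ATAATATATGGACGATCCGTGCGAAGTGCCGCCGGCAAGGG, then reverse).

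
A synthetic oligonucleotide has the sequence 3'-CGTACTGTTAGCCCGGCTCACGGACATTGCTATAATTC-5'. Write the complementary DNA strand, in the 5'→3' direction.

The strand is given 3'→5', so its complement runs 5'→3' in the same left-to-right order: pair each base A↔T, G↔C.

5′-GCATGACAATCGGGCCGAGTGCCTGTAACGATATTAAG-3′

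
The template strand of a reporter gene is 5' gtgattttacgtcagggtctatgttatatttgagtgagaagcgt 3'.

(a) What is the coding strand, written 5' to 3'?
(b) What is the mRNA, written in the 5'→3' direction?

(a) 5'-ACGCTTCTCACTCAAATATAACATAGACCCTGACGTAAAATCAC-3'
(b) 5'-ACGCUUCUCACUCAAAUAUAACAUAGACCCUGACGUAAAAUCAC-3'

(a) The coding strand is the reverse complement of the template: complement CACTAAAATGCAGTCCCAGATACAATATAAACTCACTCTTCGCA, then reverse.
(b) mRNA has the coding-strand sequence with T→U.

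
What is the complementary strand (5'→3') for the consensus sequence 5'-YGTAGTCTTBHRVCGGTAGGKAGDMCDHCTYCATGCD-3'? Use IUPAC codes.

5'-HGCATGRAGDHGKHCTMCCTACCGBYDVAAGACTACR-3'

Standard pairs A↔T, G↔C; ambiguity codes pair R↔Y, M↔K, B↔V, D↔H. Complement (RCATCAGAAVDYBGCCATCCMTCHKGHDGARGTACGH), then reverse for 5'→3'.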